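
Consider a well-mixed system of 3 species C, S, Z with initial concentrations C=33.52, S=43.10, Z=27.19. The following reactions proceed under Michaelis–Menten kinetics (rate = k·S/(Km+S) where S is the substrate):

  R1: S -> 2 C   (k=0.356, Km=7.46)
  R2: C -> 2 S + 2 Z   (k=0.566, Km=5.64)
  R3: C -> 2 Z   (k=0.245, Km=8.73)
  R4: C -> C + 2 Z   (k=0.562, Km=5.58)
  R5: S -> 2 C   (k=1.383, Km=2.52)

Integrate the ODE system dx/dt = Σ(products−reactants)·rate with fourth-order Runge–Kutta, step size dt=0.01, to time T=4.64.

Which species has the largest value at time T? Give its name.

Dominant species at T: C

RK4 with dt=0.01: 464 steps to T=4.64. Trajectory (selected grid times):
t=0.00: C=33.52 S=43.10 Z=27.19
t=0.52: C=34.84 S=42.77 Z=28.40
t=1.03: C=36.13 S=42.45 Z=29.59
t=1.55: C=37.45 S=42.12 Z=30.82
t=2.06: C=38.73 S=41.80 Z=32.02
t=2.58: C=40.04 S=41.48 Z=33.26
t=3.09: C=41.32 S=41.17 Z=34.48
t=3.61: C=42.62 S=40.86 Z=35.72
t=4.12: C=43.90 S=40.55 Z=36.95
t=4.64: C=45.20 S=40.24 Z=38.20
At T=4.64: C=45.20 S=40.24 Z=38.20; the largest is C.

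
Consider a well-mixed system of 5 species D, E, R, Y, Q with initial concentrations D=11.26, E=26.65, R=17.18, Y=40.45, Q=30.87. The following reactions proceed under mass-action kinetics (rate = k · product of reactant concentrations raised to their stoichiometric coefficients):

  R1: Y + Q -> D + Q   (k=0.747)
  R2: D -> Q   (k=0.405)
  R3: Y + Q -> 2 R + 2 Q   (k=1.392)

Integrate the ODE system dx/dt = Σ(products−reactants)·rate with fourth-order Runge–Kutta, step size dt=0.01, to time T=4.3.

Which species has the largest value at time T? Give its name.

RK4 with dt=0.01: 430 steps to T=4.3. Trajectory (selected grid times):
t=0.00: D=11.26 E=26.65 R=17.18 Y=40.45 Q=30.87
t=0.48: D=20.95 E=26.65 R=69.83 Y=0.00 Q=61.63
t=0.96: D=17.25 E=26.65 R=69.83 Y=0.00 Q=65.33
t=1.43: D=14.26 E=26.65 R=69.83 Y=0.00 Q=68.32
t=1.91: D=11.74 E=26.65 R=69.83 Y=0.00 Q=70.84
t=2.39: D=9.67 E=26.65 R=69.83 Y=0.00 Q=72.91
t=2.87: D=7.96 E=26.65 R=69.83 Y=0.00 Q=74.62
t=3.34: D=6.58 E=26.65 R=69.83 Y=0.00 Q=76.00
t=3.82: D=5.42 E=26.65 R=69.83 Y=0.00 Q=77.16
t=4.30: D=4.46 E=26.65 R=69.83 Y=0.00 Q=78.12
At T=4.3: D=4.46 E=26.65 R=69.83 Y=0.00 Q=78.12; the largest is Q.

Dominant species at T: Q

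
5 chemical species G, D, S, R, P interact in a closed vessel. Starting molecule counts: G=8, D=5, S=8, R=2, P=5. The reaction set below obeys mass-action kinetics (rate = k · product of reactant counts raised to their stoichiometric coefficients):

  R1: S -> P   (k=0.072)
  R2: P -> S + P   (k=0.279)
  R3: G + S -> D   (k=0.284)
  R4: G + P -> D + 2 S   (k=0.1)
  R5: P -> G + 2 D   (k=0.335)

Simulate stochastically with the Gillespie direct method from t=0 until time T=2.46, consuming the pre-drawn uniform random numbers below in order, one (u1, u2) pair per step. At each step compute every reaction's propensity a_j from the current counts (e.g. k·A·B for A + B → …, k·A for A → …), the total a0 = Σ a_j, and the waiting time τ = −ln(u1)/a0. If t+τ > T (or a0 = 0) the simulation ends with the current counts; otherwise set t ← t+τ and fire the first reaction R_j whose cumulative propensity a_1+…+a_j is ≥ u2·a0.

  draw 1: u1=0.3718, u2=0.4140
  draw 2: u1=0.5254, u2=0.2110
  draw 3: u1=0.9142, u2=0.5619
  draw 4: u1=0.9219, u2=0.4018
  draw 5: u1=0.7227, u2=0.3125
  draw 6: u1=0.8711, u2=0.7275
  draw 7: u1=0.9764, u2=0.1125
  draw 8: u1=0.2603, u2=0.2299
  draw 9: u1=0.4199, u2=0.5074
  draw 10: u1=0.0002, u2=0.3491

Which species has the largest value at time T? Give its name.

Dominant species at T: D

t=0.000: G=8 D=5 S=8 R=2 P=5
Draw 1: a1=0.576, a2=1.395, a3=18.176, a4=4.000, a5=1.675, a0=25.822; τ=−ln(0.3718)/25.822=0.038 → t=0.038; u2·a0=0.4140·25.822=10.690; a1+a2=1.971 < 10.690 ≤ a1+…+a3=20.147 → R3 fires; G=7 D=6 S=7 R=2 P=5
Draw 2: a1=0.504, a2=1.395, a3=13.916, a4=3.500, a5=1.675, a0=20.990; τ=−ln(0.5254)/20.990=0.031 → t=0.069; u2·a0=0.2110·20.990=4.429; a1+a2=1.899 < 4.429 ≤ a1+…+a3=15.815 → R3 fires; G=6 D=7 S=6 R=2 P=5
Draw 3: a1=0.432, a2=1.395, a3=10.224, a4=3.000, a5=1.675, a0=16.726; τ=−ln(0.9142)/16.726=0.005 → t=0.074; u2·a0=0.5619·16.726=9.398; a1+a2=1.827 < 9.398 ≤ a1+…+a3=12.051 → R3 fires; G=5 D=8 S=5 R=2 P=5
Draw 4: a1=0.360, a2=1.395, a3=7.100, a4=2.500, a5=1.675, a0=13.030; τ=−ln(0.9219)/13.030=0.006 → t=0.081; u2·a0=0.4018·13.030=5.235; a1+a2=1.755 < 5.235 ≤ a1+…+a3=8.855 → R3 fires; G=4 D=9 S=4 R=2 P=5
Draw 5: a1=0.288, a2=1.395, a3=4.544, a4=2.000, a5=1.675, a0=9.902; τ=−ln(0.7227)/9.902=0.033 → t=0.113; u2·a0=0.3125·9.902=3.094; a1+a2=1.683 < 3.094 ≤ a1+…+a3=6.227 → R3 fires; G=3 D=10 S=3 R=2 P=5
Draw 6: a1=0.216, a2=1.395, a3=2.556, a4=1.500, a5=1.675, a0=7.342; τ=−ln(0.8711)/7.342=0.019 → t=0.132; u2·a0=0.7275·7.342=5.341; a1+…+a3=4.167 < 5.341 ≤ a1+…+a4=5.667 → R4 fires; G=2 D=11 S=5 R=2 P=4
Draw 7: a1=0.360, a2=1.116, a3=2.840, a4=0.800, a5=1.340, a0=6.456; τ=−ln(0.9764)/6.456=0.004 → t=0.136; u2·a0=0.1125·6.456=0.726; a1=0.360 < 0.726 ≤ a1+a2=1.476 → R2 fires; G=2 D=11 S=6 R=2 P=4
Draw 8: a1=0.432, a2=1.116, a3=3.408, a4=0.800, a5=1.340, a0=7.096; τ=−ln(0.2603)/7.096=0.190 → t=0.326; u2·a0=0.2299·7.096=1.631; a1+a2=1.548 < 1.631 ≤ a1+…+a3=4.956 → R3 fires; G=1 D=12 S=5 R=2 P=4
Draw 9: a1=0.360, a2=1.116, a3=1.420, a4=0.400, a5=1.340, a0=4.636; τ=−ln(0.4199)/4.636=0.187 → t=0.513; u2·a0=0.5074·4.636=2.352; a1+a2=1.476 < 2.352 ≤ a1+…+a3=2.896 → R3 fires; G=0 D=13 S=4 R=2 P=4
Draw 10: a1=0.288, a2=1.116, a3=0.000, a4=0.000, a5=1.340, a0=2.744; τ=−ln(0.0002)/2.744=3.104 → t=3.617 > T=2.46: stop.
At T=2.46: G=0 D=13 S=4 R=2 P=4; the largest is D.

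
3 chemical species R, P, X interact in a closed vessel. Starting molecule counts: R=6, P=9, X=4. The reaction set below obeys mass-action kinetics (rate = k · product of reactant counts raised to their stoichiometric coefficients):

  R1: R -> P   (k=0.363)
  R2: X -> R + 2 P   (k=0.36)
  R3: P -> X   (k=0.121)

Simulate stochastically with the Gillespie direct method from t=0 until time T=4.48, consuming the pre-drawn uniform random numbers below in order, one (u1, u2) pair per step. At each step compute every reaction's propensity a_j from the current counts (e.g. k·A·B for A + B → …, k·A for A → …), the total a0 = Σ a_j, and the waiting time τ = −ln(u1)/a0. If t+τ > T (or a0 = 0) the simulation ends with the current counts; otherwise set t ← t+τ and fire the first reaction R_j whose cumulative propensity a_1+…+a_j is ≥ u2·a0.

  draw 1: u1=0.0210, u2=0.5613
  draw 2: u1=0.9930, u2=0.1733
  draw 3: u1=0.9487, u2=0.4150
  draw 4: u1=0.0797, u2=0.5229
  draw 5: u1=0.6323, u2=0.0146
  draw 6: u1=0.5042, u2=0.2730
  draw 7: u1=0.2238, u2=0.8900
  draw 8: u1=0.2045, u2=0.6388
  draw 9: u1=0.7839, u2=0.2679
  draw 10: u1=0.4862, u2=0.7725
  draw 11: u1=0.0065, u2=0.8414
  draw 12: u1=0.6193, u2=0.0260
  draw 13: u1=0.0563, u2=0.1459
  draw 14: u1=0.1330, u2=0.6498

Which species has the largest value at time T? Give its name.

Dominant species at T: P

t=0.000: R=6 P=9 X=4
Draw 1: a1=2.178, a2=1.440, a3=1.089, a0=4.707; τ=−ln(0.0210)/4.707=0.821 → t=0.821; u2·a0=0.5613·4.707=2.642; a1=2.178 < 2.642 ≤ a1+a2=3.618 → R2 fires; R=7 P=11 X=3
Draw 2: a1=2.541, a2=1.080, a3=1.331, a0=4.952; τ=−ln(0.9930)/4.952=0.001 → t=0.822; u2·a0=0.1733·4.952=0.858 ≤ a1=2.541 → R1 fires; R=6 P=12 X=3
Draw 3: a1=2.178, a2=1.080, a3=1.452, a0=4.710; τ=−ln(0.9487)/4.710=0.011 → t=0.833; u2·a0=0.4150·4.710=1.955 ≤ a1=2.178 → R1 fires; R=5 P=13 X=3
Draw 4: a1=1.815, a2=1.080, a3=1.573, a0=4.468; τ=−ln(0.0797)/4.468=0.566 → t=1.399; u2·a0=0.5229·4.468=2.336; a1=1.815 < 2.336 ≤ a1+a2=2.895 → R2 fires; R=6 P=15 X=2
Draw 5: a1=2.178, a2=0.720, a3=1.815, a0=4.713; τ=−ln(0.6323)/4.713=0.097 → t=1.497; u2·a0=0.0146·4.713=0.069 ≤ a1=2.178 → R1 fires; R=5 P=16 X=2
Draw 6: a1=1.815, a2=0.720, a3=1.936, a0=4.471; τ=−ln(0.5042)/4.471=0.153 → t=1.650; u2·a0=0.2730·4.471=1.221 ≤ a1=1.815 → R1 fires; R=4 P=17 X=2
Draw 7: a1=1.452, a2=0.720, a3=2.057, a0=4.229; τ=−ln(0.2238)/4.229=0.354 → t=2.004; u2·a0=0.8900·4.229=3.764; a1+a2=2.172 < 3.764 ≤ a1+…+a3=4.229 → R3 fires; R=4 P=16 X=3
Draw 8: a1=1.452, a2=1.080, a3=1.936, a0=4.468; τ=−ln(0.2045)/4.468=0.355 → t=2.359; u2·a0=0.6388·4.468=2.854; a1+a2=2.532 < 2.854 ≤ a1+…+a3=4.468 → R3 fires; R=4 P=15 X=4
Draw 9: a1=1.452, a2=1.440, a3=1.815, a0=4.707; τ=−ln(0.7839)/4.707=0.052 → t=2.411; u2·a0=0.2679·4.707=1.261 ≤ a1=1.452 → R1 fires; R=3 P=16 X=4
Draw 10: a1=1.089, a2=1.440, a3=1.936, a0=4.465; τ=−ln(0.4862)/4.465=0.162 → t=2.572; u2·a0=0.7725·4.465=3.449; a1+a2=2.529 < 3.449 ≤ a1+…+a3=4.465 → R3 fires; R=3 P=15 X=5
Draw 11: a1=1.089, a2=1.800, a3=1.815, a0=4.704; τ=−ln(0.0065)/4.704=1.071 → t=3.643; u2·a0=0.8414·4.704=3.958; a1+a2=2.889 < 3.958 ≤ a1+…+a3=4.704 → R3 fires; R=3 P=14 X=6
Draw 12: a1=1.089, a2=2.160, a3=1.694, a0=4.943; τ=−ln(0.6193)/4.943=0.097 → t=3.740; u2·a0=0.0260·4.943=0.129 ≤ a1=1.089 → R1 fires; R=2 P=15 X=6
Draw 13: a1=0.726, a2=2.160, a3=1.815, a0=4.701; τ=−ln(0.0563)/4.701=0.612 → t=4.352; u2·a0=0.1459·4.701=0.686 ≤ a1=0.726 → R1 fires; R=1 P=16 X=6
Draw 14: a1=0.363, a2=2.160, a3=1.936, a0=4.459; τ=−ln(0.1330)/4.459=0.452 → t=4.804 > T=4.48: stop.
At T=4.48: R=1 P=16 X=6; the largest is P.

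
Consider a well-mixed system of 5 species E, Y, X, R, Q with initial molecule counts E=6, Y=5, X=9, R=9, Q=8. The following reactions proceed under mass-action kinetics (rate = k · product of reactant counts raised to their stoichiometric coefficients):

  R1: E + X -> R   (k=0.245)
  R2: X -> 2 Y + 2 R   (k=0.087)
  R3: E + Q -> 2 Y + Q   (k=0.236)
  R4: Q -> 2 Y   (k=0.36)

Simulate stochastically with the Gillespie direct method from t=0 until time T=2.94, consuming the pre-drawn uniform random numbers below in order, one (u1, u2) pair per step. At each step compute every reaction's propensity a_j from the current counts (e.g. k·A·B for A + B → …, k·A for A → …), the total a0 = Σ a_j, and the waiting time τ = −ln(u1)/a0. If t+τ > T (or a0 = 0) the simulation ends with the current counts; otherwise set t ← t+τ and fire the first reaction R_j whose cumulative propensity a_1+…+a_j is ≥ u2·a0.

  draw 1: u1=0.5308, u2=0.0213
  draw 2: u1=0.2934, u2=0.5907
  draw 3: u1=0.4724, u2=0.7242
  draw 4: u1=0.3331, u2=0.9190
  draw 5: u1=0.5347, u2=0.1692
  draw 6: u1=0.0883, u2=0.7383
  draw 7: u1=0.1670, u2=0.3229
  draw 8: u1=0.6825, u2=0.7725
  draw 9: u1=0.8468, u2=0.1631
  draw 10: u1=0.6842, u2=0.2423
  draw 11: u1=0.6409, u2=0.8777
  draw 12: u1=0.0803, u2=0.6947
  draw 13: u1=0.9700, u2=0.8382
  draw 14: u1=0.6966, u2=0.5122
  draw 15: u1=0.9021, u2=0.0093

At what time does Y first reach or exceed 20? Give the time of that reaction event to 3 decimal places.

Threshold first reached at t = 1.192

t=0.000: E=6 Y=5 X=9 R=9 Q=8
Draw 1: a1=13.230, a2=0.783, a3=11.328, a4=2.880, a0=28.221; τ=−ln(0.5308)/28.221=0.022 → t=0.022; u2·a0=0.0213·28.221=0.601 ≤ a1=13.230 → R1 fires; E=5 Y=5 X=8 R=10 Q=8
Draw 2: a1=9.800, a2=0.696, a3=9.440, a4=2.880, a0=22.816; τ=−ln(0.2934)/22.816=0.054 → t=0.076; u2·a0=0.5907·22.816=13.477; a1+a2=10.496 < 13.477 ≤ a1+…+a3=19.936 → R3 fires; E=4 Y=7 X=8 R=10 Q=8
Draw 3: a1=7.840, a2=0.696, a3=7.552, a4=2.880, a0=18.968; τ=−ln(0.4724)/18.968=0.040 → t=0.116; u2·a0=0.7242·18.968=13.737; a1+a2=8.536 < 13.737 ≤ a1+…+a3=16.088 → R3 fires; E=3 Y=9 X=8 R=10 Q=8
Draw 4: a1=5.880, a2=0.696, a3=5.664, a4=2.880, a0=15.120; τ=−ln(0.3331)/15.120=0.073 → t=0.188; u2·a0=0.9190·15.120=13.895; a1+…+a3=12.240 < 13.895 ≤ a1+…+a4=15.120 → R4 fires; E=3 Y=11 X=8 R=10 Q=7
Draw 5: a1=5.880, a2=0.696, a3=4.956, a4=2.520, a0=14.052; τ=−ln(0.5347)/14.052=0.045 → t=0.233; u2·a0=0.1692·14.052=2.378 ≤ a1=5.880 → R1 fires; E=2 Y=11 X=7 R=11 Q=7
Draw 6: a1=3.430, a2=0.609, a3=3.304, a4=2.520, a0=9.863; τ=−ln(0.0883)/9.863=0.246 → t=0.479; u2·a0=0.7383·9.863=7.282; a1+a2=4.039 < 7.282 ≤ a1+…+a3=7.343 → R3 fires; E=1 Y=13 X=7 R=11 Q=7
Draw 7: a1=1.715, a2=0.609, a3=1.652, a4=2.520, a0=6.496; τ=−ln(0.1670)/6.496=0.276 → t=0.755; u2·a0=0.3229·6.496=2.098; a1=1.715 < 2.098 ≤ a1+a2=2.324 → R2 fires; E=1 Y=15 X=6 R=13 Q=7
Draw 8: a1=1.470, a2=0.522, a3=1.652, a4=2.520, a0=6.164; τ=−ln(0.6825)/6.164=0.062 → t=0.817; u2·a0=0.7725·6.164=4.762; a1+…+a3=3.644 < 4.762 ≤ a1+…+a4=6.164 → R4 fires; E=1 Y=17 X=6 R=13 Q=6
Draw 9: a1=1.470, a2=0.522, a3=1.416, a4=2.160, a0=5.568; τ=−ln(0.8468)/5.568=0.030 → t=0.846; u2·a0=0.1631·5.568=0.908 ≤ a1=1.470 → R1 fires; E=0 Y=17 X=5 R=14 Q=6
Draw 10: a1=0.000, a2=0.435, a3=0.000, a4=2.160, a0=2.595; τ=−ln(0.6842)/2.595=0.146 → t=0.993; u2·a0=0.2423·2.595=0.629; a1+…+a3=0.435 < 0.629 ≤ a1+…+a4=2.595 → R4 fires; E=0 Y=19 X=5 R=14 Q=5
Draw 11: a1=0.000, a2=0.435, a3=0.000, a4=1.800, a0=2.235; τ=−ln(0.6409)/2.235=0.199 → t=1.192; u2·a0=0.8777·2.235=1.962; a1+…+a3=0.435 < 1.962 ≤ a1+…+a4=2.235 → R4 fires; E=0 Y=21 X=5 R=14 Q=4
Draw 12: a1=0.000, a2=0.435, a3=0.000, a4=1.440, a0=1.875; τ=−ln(0.0803)/1.875=1.345 → t=2.537; u2·a0=0.6947·1.875=1.303; a1+…+a3=0.435 < 1.303 ≤ a1+…+a4=1.875 → R4 fires; E=0 Y=23 X=5 R=14 Q=3
Draw 13: a1=0.000, a2=0.435, a3=0.000, a4=1.080, a0=1.515; τ=−ln(0.9700)/1.515=0.020 → t=2.557; u2·a0=0.8382·1.515=1.270; a1+…+a3=0.435 < 1.270 ≤ a1+…+a4=1.515 → R4 fires; E=0 Y=25 X=5 R=14 Q=2
Draw 14: a1=0.000, a2=0.435, a3=0.000, a4=0.720, a0=1.155; τ=−ln(0.6966)/1.155=0.313 → t=2.870; u2·a0=0.5122·1.155=0.592; a1+…+a3=0.435 < 0.592 ≤ a1+…+a4=1.155 → R4 fires; E=0 Y=27 X=5 R=14 Q=1
Draw 15: a1=0.000, a2=0.435, a3=0.000, a4=0.360, a0=0.795; τ=−ln(0.9021)/0.795=0.130 → t=2.999 > T=2.94: stop.
Y first becomes ≥ 20 when it reaches 21 at the event at t=1.192.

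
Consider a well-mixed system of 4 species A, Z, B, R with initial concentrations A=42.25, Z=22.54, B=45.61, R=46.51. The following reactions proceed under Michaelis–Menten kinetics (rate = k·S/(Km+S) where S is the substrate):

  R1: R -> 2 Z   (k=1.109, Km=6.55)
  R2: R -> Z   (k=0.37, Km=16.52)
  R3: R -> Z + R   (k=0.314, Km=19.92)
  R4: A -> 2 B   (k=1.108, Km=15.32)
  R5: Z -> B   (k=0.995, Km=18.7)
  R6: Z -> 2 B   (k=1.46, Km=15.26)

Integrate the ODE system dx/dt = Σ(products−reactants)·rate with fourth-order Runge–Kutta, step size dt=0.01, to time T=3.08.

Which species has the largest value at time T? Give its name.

RK4 with dt=0.01: 308 steps to T=3.08. Trajectory (selected grid times):
t=0.00: A=42.25 Z=22.54 B=45.61 R=46.51
t=0.34: A=41.97 Z=22.89 B=46.94 R=46.09
t=0.68: A=41.70 Z=23.23 B=48.28 R=45.66
t=1.03: A=41.41 Z=23.57 B=49.66 R=45.23
t=1.37: A=41.14 Z=23.91 B=51.00 R=44.81
t=1.71: A=40.87 Z=24.24 B=52.35 R=44.39
t=2.05: A=40.59 Z=24.56 B=53.70 R=43.97
t=2.40: A=40.31 Z=24.89 B=55.09 R=43.54
t=2.74: A=40.04 Z=25.21 B=56.44 R=43.12
t=3.08: A=39.77 Z=25.52 B=57.80 R=42.70
At T=3.08: A=39.77 Z=25.52 B=57.80 R=42.70; the largest is B.

Dominant species at T: B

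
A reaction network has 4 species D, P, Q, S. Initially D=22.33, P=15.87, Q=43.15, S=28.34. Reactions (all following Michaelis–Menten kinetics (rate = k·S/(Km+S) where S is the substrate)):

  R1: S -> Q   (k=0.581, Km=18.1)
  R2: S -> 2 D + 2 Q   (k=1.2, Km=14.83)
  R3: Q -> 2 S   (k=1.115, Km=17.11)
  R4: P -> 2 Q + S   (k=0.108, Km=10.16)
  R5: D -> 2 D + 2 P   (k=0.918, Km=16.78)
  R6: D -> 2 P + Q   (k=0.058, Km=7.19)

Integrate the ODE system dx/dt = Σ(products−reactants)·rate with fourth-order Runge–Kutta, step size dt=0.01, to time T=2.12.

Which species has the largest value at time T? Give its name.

RK4 with dt=0.01: 212 steps to T=2.12. Trajectory (selected grid times):
t=0.00: D=22.33 P=15.87 Q=43.15 S=28.34
t=0.24: D=22.82 P=16.13 Q=43.46 S=28.47
t=0.47: D=23.30 P=16.38 Q=43.77 S=28.59
t=0.71: D=23.80 P=16.64 Q=44.08 S=28.71
t=0.94: D=24.28 P=16.89 Q=44.38 S=28.83
t=1.18: D=24.78 P=17.16 Q=44.70 S=28.96
t=1.41: D=25.26 P=17.42 Q=45.00 S=29.08
t=1.65: D=25.76 P=17.69 Q=45.32 S=29.21
t=1.88: D=26.25 P=17.95 Q=45.63 S=29.33
t=2.12: D=26.75 P=18.23 Q=45.94 S=29.46
At T=2.12: D=26.75 P=18.23 Q=45.94 S=29.46; the largest is Q.

Dominant species at T: Q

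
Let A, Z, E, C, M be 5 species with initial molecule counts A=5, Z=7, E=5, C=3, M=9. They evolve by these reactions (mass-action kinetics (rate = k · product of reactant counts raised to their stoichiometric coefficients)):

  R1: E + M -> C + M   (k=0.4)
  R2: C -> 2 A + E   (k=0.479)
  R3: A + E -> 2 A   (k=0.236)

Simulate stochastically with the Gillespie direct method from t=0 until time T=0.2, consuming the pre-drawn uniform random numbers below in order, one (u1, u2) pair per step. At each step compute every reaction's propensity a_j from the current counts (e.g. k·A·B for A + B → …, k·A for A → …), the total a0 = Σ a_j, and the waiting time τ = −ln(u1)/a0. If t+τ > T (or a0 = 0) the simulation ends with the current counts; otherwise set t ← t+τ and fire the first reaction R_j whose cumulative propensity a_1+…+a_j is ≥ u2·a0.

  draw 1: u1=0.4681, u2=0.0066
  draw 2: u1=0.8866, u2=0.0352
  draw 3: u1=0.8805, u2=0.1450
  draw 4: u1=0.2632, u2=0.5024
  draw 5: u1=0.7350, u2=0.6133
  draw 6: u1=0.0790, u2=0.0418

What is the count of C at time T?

C at T = 6

t=0.000: A=5 Z=7 E=5 C=3 M=9
Draw 1: a1=18.000, a2=1.437, a3=5.900, a0=25.337; τ=−ln(0.4681)/25.337=0.030 → t=0.030; u2·a0=0.0066·25.337=0.167 ≤ a1=18.000 → R1 fires; A=5 Z=7 E=4 C=4 M=9
Draw 2: a1=14.400, a2=1.916, a3=4.720, a0=21.036; τ=−ln(0.8866)/21.036=0.006 → t=0.036; u2·a0=0.0352·21.036=0.740 ≤ a1=14.400 → R1 fires; A=5 Z=7 E=3 C=5 M=9
Draw 3: a1=10.800, a2=2.395, a3=3.540, a0=16.735; τ=−ln(0.8805)/16.735=0.008 → t=0.043; u2·a0=0.1450·16.735=2.427 ≤ a1=10.800 → R1 fires; A=5 Z=7 E=2 C=6 M=9
Draw 4: a1=7.200, a2=2.874, a3=2.360, a0=12.434; τ=−ln(0.2632)/12.434=0.107 → t=0.151; u2·a0=0.5024·12.434=6.247 ≤ a1=7.200 → R1 fires; A=5 Z=7 E=1 C=7 M=9
Draw 5: a1=3.600, a2=3.353, a3=1.180, a0=8.133; τ=−ln(0.7350)/8.133=0.038 → t=0.188; u2·a0=0.6133·8.133=4.988; a1=3.600 < 4.988 ≤ a1+a2=6.953 → R2 fires; A=7 Z=7 E=2 C=6 M=9
Draw 6: a1=7.200, a2=2.874, a3=3.304, a0=13.378; τ=−ln(0.0790)/13.378=0.190 → t=0.378 > T=0.2: stop.
Read off C at T=0.2: 6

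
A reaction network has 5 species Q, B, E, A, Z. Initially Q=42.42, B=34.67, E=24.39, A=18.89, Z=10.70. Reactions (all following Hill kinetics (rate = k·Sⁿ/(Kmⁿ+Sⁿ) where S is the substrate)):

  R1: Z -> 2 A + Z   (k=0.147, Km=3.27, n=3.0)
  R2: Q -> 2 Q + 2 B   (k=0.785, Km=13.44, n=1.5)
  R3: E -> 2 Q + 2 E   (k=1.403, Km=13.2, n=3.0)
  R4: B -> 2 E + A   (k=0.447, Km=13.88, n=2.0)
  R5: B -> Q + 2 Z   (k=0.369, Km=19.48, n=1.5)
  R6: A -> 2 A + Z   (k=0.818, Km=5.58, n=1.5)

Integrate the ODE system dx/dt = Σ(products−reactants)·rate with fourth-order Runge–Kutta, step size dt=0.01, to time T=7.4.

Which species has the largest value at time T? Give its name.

Dominant species at T: Q

RK4 with dt=0.01: 740 steps to T=7.4. Trajectory (selected grid times):
t=0.00: Q=42.42 B=34.67 E=24.39 A=18.89 Z=10.70
t=0.82: Q=45.20 B=35.24 E=26.03 A=20.02 Z=11.71
t=1.64: Q=48.02 B=35.82 E=27.69 A=21.17 Z=12.73
t=2.47: Q=50.93 B=36.42 E=29.40 A=22.33 Z=13.77
t=3.29: Q=53.85 B=37.02 E=31.10 A=23.49 Z=14.80
t=4.11: Q=56.79 B=37.63 E=32.82 A=24.65 Z=15.84
t=4.93: Q=59.76 B=38.24 E=34.55 A=25.82 Z=16.89
t=5.76: Q=62.79 B=38.87 E=36.32 A=27.01 Z=17.96
t=6.58: Q=65.80 B=39.50 E=38.07 A=28.19 Z=19.03
t=7.40: Q=68.84 B=40.13 E=39.83 A=29.38 Z=20.10
At T=7.4: Q=68.84 B=40.13 E=39.83 A=29.38 Z=20.10; the largest is Q.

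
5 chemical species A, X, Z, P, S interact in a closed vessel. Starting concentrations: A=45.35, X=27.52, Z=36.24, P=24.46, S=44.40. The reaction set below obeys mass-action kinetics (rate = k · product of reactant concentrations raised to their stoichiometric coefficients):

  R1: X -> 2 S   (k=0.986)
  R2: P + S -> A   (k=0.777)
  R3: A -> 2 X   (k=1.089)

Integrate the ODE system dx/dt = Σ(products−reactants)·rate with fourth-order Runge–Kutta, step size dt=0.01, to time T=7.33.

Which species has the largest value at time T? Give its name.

RK4 with dt=0.01: 733 steps to T=7.33. Trajectory (selected grid times):
t=0.00: A=45.35 X=27.52 Z=36.24 P=24.46 S=44.40
t=0.81: A=29.34 X=65.36 Z=36.24 P=0.00 S=106.16
t=1.63: A=12.01 X=51.50 Z=36.24 P=0.00 S=203.18
t=2.44: A=4.97 X=32.32 Z=36.24 P=0.00 S=269.70
t=3.26: A=2.04 X=18.19 Z=36.24 P=0.00 S=309.69
t=4.07: A=0.84 X=9.74 Z=36.24 P=0.00 S=331.38
t=4.89: A=0.34 X=4.98 Z=36.24 P=0.00 S=342.88
t=5.70: A=0.14 X=2.50 Z=36.24 P=0.00 S=348.64
t=6.52: A=0.06 X=1.22 Z=36.24 P=0.00 S=351.54
t=7.33: A=0.02 X=0.60 Z=36.24 P=0.00 S=352.93
At T=7.33: A=0.02 X=0.60 Z=36.24 P=0.00 S=352.93; the largest is S.

Dominant species at T: S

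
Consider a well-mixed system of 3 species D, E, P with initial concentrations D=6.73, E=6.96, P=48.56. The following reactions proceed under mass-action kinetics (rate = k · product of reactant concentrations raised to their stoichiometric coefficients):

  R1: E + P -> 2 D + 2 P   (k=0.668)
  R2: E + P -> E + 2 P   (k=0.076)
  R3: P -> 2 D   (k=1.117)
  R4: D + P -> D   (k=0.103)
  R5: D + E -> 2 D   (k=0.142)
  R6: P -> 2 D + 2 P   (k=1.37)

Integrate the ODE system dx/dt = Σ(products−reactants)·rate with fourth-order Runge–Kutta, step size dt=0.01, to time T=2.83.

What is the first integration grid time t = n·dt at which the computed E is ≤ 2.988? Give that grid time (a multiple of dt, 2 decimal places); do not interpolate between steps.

Threshold first reached at t = 0.03

RK4 with dt=0.01: 283 steps to T=2.83. Trajectory (selected grid times):
t=0.00: D=6.73 E=6.96 P=48.56
t=0.02: D=18.61 E=3.43 P=51.20
t=0.03: D=23.21 E=2.36 P=51.31
t=0.31: D=70.93 E=0.00 P=12.23
t=0.63: D=78.38 E=0.00 P=1.08
t=0.94: D=79.01 E=0.00 P=0.09
t=1.26: D=79.06 E=0.00 P=0.01
t=1.57: D=79.07 E=0.00 P=0.00
t=1.89: D=79.07 E=0.00 P=0.00
t=2.20: D=79.07 E=0.00 P=0.00
t=2.52: D=79.07 E=0.00 P=0.00
t=2.83: D=79.07 E=0.00 P=0.00
E(0.02)=3.431 > 2.988 but E(0.03)=2.364 ≤ 2.988, so the first grid time is t=0.03.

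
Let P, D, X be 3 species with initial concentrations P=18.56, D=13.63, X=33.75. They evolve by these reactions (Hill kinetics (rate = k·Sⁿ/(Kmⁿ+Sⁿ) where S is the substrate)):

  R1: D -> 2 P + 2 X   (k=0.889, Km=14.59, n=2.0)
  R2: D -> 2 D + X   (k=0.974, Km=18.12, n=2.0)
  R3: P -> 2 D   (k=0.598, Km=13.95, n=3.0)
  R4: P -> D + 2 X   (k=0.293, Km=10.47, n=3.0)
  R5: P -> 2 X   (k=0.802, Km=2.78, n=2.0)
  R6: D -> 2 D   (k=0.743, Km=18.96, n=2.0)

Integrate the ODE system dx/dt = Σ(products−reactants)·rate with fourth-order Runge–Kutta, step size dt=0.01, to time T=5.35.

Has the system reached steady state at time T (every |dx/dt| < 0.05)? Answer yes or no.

Steady state at T: no

RK4 with dt=0.01: 535 steps to T=5.35. Trajectory (selected grid times):
t=0.00: P=18.56 D=13.63 X=33.75
t=0.59: P=18.21 D=14.39 X=35.69
t=1.19: P=17.89 D=15.15 X=37.69
t=1.78: P=17.60 D=15.91 X=39.70
t=2.38: P=17.34 D=16.69 X=41.79
t=2.97: P=17.12 D=17.45 X=43.87
t=3.57: P=16.91 D=18.24 X=46.02
t=4.16: P=16.74 D=19.01 X=48.16
t=4.76: P=16.58 D=19.80 X=50.37
t=5.35: P=16.45 D=20.59 X=52.58
Rates at T: R1=0.5918, R2=0.5488, R3=0.3716, R4=0.2330, R5=0.7797, R6=0.4020
dx/dt at T (Σ net stoichiometry × rate): P=-0.2007, D=+1.3352, X=+3.7579
Largest |dx/dt| is |+3.7579| (X) ≥ 0.05 → not steady.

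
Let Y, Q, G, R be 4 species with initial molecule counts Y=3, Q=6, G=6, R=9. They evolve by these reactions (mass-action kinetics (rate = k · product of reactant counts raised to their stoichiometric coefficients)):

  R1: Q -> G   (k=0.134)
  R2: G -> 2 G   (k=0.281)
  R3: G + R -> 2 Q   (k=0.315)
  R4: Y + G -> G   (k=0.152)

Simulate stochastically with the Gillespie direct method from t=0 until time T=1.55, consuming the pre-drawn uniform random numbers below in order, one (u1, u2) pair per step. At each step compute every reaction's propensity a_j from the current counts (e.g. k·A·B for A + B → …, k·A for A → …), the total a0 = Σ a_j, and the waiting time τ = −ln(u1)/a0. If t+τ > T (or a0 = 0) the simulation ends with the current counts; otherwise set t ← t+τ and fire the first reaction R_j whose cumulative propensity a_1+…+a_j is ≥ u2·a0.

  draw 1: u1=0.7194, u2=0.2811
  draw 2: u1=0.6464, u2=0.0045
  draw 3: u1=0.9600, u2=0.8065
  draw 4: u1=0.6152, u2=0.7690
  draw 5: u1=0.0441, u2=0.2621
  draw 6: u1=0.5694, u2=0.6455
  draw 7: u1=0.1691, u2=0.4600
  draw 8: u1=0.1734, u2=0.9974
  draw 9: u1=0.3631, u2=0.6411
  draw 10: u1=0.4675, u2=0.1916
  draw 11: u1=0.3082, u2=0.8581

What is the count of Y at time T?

t=0.000: Y=3 Q=6 G=6 R=9
Draw 1: a1=0.804, a2=1.686, a3=17.010, a4=2.736, a0=22.236; τ=−ln(0.7194)/22.236=0.015 → t=0.015; u2·a0=0.2811·22.236=6.251; a1+a2=2.490 < 6.251 ≤ a1+…+a3=19.500 → R3 fires; Y=3 Q=8 G=5 R=8
Draw 2: a1=1.072, a2=1.405, a3=12.600, a4=2.280, a0=17.357; τ=−ln(0.6464)/17.357=0.025 → t=0.040; u2·a0=0.0045·17.357=0.078 ≤ a1=1.072 → R1 fires; Y=3 Q=7 G=6 R=8
Draw 3: a1=0.938, a2=1.686, a3=15.120, a4=2.736, a0=20.480; τ=−ln(0.9600)/20.480=0.002 → t=0.042; u2·a0=0.8065·20.480=16.517; a1+a2=2.624 < 16.517 ≤ a1+…+a3=17.744 → R3 fires; Y=3 Q=9 G=5 R=7
Draw 4: a1=1.206, a2=1.405, a3=11.025, a4=2.280, a0=15.916; τ=−ln(0.6152)/15.916=0.031 → t=0.072; u2·a0=0.7690·15.916=12.239; a1+a2=2.611 < 12.239 ≤ a1+…+a3=13.636 → R3 fires; Y=3 Q=11 G=4 R=6
Draw 5: a1=1.474, a2=1.124, a3=7.560, a4=1.824, a0=11.982; τ=−ln(0.0441)/11.982=0.260 → t=0.333; u2·a0=0.2621·11.982=3.140; a1+a2=2.598 < 3.140 ≤ a1+…+a3=10.158 → R3 fires; Y=3 Q=13 G=3 R=5
Draw 6: a1=1.742, a2=0.843, a3=4.725, a4=1.368, a0=8.678; τ=−ln(0.5694)/8.678=0.065 → t=0.398; u2·a0=0.6455·8.678=5.602; a1+a2=2.585 < 5.602 ≤ a1+…+a3=7.310 → R3 fires; Y=3 Q=15 G=2 R=4
Draw 7: a1=2.010, a2=0.562, a3=2.520, a4=0.912, a0=6.004; τ=−ln(0.1691)/6.004=0.296 → t=0.694; u2·a0=0.4600·6.004=2.762; a1+a2=2.572 < 2.762 ≤ a1+…+a3=5.092 → R3 fires; Y=3 Q=17 G=1 R=3
Draw 8: a1=2.278, a2=0.281, a3=0.945, a4=0.456, a0=3.960; τ=−ln(0.1734)/3.960=0.442 → t=1.136; u2·a0=0.9974·3.960=3.950; a1+…+a3=3.504 < 3.950 ≤ a1+…+a4=3.960 → R4 fires; Y=2 Q=17 G=1 R=3
Draw 9: a1=2.278, a2=0.281, a3=0.945, a4=0.304, a0=3.808; τ=−ln(0.3631)/3.808=0.266 → t=1.402; u2·a0=0.6411·3.808=2.441; a1=2.278 < 2.441 ≤ a1+a2=2.559 → R2 fires; Y=2 Q=17 G=2 R=3
Draw 10: a1=2.278, a2=0.562, a3=1.890, a4=0.608, a0=5.338; τ=−ln(0.4675)/5.338=0.142 → t=1.545; u2·a0=0.1916·5.338=1.023 ≤ a1=2.278 → R1 fires; Y=2 Q=16 G=3 R=3
Draw 11: a1=2.144, a2=0.843, a3=2.835, a4=0.912, a0=6.734; τ=−ln(0.3082)/6.734=0.175 → t=1.720 > T=1.55: stop.
Read off Y at T=1.55: 2

Y at T = 2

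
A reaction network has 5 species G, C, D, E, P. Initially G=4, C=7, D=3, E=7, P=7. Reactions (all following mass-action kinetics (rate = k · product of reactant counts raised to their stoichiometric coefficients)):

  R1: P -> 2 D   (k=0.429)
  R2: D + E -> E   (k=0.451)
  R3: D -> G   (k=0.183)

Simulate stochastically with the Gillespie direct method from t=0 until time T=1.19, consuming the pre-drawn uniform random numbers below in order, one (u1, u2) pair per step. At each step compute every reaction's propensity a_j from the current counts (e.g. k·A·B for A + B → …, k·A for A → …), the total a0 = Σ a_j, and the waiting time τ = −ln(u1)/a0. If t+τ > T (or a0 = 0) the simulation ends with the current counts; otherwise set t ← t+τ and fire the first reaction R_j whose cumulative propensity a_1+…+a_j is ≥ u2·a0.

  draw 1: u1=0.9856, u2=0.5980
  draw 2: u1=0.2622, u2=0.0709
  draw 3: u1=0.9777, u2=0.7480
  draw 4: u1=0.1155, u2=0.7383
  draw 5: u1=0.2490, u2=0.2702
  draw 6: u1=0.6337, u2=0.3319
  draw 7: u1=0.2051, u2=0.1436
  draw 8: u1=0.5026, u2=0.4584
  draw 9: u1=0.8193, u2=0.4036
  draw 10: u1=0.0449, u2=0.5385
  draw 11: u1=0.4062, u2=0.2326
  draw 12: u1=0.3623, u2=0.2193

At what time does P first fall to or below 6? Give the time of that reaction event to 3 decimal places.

Threshold first reached at t = 0.139

t=0.000: G=4 C=7 D=3 E=7 P=7
Draw 1: a1=3.003, a2=9.471, a3=0.549, a0=13.023; τ=−ln(0.9856)/13.023=0.001 → t=0.001; u2·a0=0.5980·13.023=7.788; a1=3.003 < 7.788 ≤ a1+a2=12.474 → R2 fires; G=4 C=7 D=2 E=7 P=7
Draw 2: a1=3.003, a2=6.314, a3=0.366, a0=9.683; τ=−ln(0.2622)/9.683=0.138 → t=0.139; u2·a0=0.0709·9.683=0.687 ≤ a1=3.003 → R1 fires; G=4 C=7 D=4 E=7 P=6
Draw 3: a1=2.574, a2=12.628, a3=0.732, a0=15.934; τ=−ln(0.9777)/15.934=0.001 → t=0.141; u2·a0=0.7480·15.934=11.919; a1=2.574 < 11.919 ≤ a1+a2=15.202 → R2 fires; G=4 C=7 D=3 E=7 P=6
Draw 4: a1=2.574, a2=9.471, a3=0.549, a0=12.594; τ=−ln(0.1155)/12.594=0.171 → t=0.312; u2·a0=0.7383·12.594=9.298; a1=2.574 < 9.298 ≤ a1+a2=12.045 → R2 fires; G=4 C=7 D=2 E=7 P=6
Draw 5: a1=2.574, a2=6.314, a3=0.366, a0=9.254; τ=−ln(0.2490)/9.254=0.150 → t=0.462; u2·a0=0.2702·9.254=2.500 ≤ a1=2.574 → R1 fires; G=4 C=7 D=4 E=7 P=5
Draw 6: a1=2.145, a2=12.628, a3=0.732, a0=15.505; τ=−ln(0.6337)/15.505=0.029 → t=0.492; u2·a0=0.3319·15.505=5.146; a1=2.145 < 5.146 ≤ a1+a2=14.773 → R2 fires; G=4 C=7 D=3 E=7 P=5
Draw 7: a1=2.145, a2=9.471, a3=0.549, a0=12.165; τ=−ln(0.2051)/12.165=0.130 → t=0.622; u2·a0=0.1436·12.165=1.747 ≤ a1=2.145 → R1 fires; G=4 C=7 D=5 E=7 P=4
Draw 8: a1=1.716, a2=15.785, a3=0.915, a0=18.416; τ=−ln(0.5026)/18.416=0.037 → t=0.659; u2·a0=0.4584·18.416=8.442; a1=1.716 < 8.442 ≤ a1+a2=17.501 → R2 fires; G=4 C=7 D=4 E=7 P=4
Draw 9: a1=1.716, a2=12.628, a3=0.732, a0=15.076; τ=−ln(0.8193)/15.076=0.013 → t=0.673; u2·a0=0.4036·15.076=6.085; a1=1.716 < 6.085 ≤ a1+a2=14.344 → R2 fires; G=4 C=7 D=3 E=7 P=4
Draw 10: a1=1.716, a2=9.471, a3=0.549, a0=11.736; τ=−ln(0.0449)/11.736=0.264 → t=0.937; u2·a0=0.5385·11.736=6.320; a1=1.716 < 6.320 ≤ a1+a2=11.187 → R2 fires; G=4 C=7 D=2 E=7 P=4
Draw 11: a1=1.716, a2=6.314, a3=0.366, a0=8.396; τ=−ln(0.4062)/8.396=0.107 → t=1.044; u2·a0=0.2326·8.396=1.953; a1=1.716 < 1.953 ≤ a1+a2=8.030 → R2 fires; G=4 C=7 D=1 E=7 P=4
Draw 12: a1=1.716, a2=3.157, a3=0.183, a0=5.056; τ=−ln(0.3623)/5.056=0.201 → t=1.245 > T=1.19: stop.
P first becomes ≤ 6 when it reaches 6 at the event at t=0.139.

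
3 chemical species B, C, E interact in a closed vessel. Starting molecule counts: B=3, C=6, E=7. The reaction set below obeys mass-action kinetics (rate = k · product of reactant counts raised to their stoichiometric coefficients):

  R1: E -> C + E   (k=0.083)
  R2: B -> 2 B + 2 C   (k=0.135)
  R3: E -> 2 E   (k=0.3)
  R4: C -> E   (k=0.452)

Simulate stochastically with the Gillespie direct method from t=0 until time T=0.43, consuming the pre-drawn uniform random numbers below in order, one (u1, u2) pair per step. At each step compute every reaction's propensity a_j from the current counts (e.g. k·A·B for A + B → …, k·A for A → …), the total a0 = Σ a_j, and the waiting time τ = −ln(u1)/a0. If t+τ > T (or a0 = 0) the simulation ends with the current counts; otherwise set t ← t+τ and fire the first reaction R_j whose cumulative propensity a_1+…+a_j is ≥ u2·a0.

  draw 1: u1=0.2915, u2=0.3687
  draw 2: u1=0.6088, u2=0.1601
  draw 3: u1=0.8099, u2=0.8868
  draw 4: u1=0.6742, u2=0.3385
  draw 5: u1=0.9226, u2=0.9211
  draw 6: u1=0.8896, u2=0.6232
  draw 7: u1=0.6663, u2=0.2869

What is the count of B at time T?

t=0.000: B=3 C=6 E=7
Draw 1: a1=0.581, a2=0.405, a3=2.100, a4=2.712, a0=5.798; τ=−ln(0.2915)/5.798=0.213 → t=0.213; u2·a0=0.3687·5.798=2.138; a1+a2=0.986 < 2.138 ≤ a1+…+a3=3.086 → R3 fires; B=3 C=6 E=8
Draw 2: a1=0.664, a2=0.405, a3=2.400, a4=2.712, a0=6.181; τ=−ln(0.6088)/6.181=0.080 → t=0.293; u2·a0=0.1601·6.181=0.990; a1=0.664 < 0.990 ≤ a1+a2=1.069 → R2 fires; B=4 C=8 E=8
Draw 3: a1=0.664, a2=0.540, a3=2.400, a4=3.616, a0=7.220; τ=−ln(0.8099)/7.220=0.029 → t=0.322; u2·a0=0.8868·7.220=6.403; a1+…+a3=3.604 < 6.403 ≤ a1+…+a4=7.220 → R4 fires; B=4 C=7 E=9
Draw 4: a1=0.747, a2=0.540, a3=2.700, a4=3.164, a0=7.151; τ=−ln(0.6742)/7.151=0.055 → t=0.377; u2·a0=0.3385·7.151=2.421; a1+a2=1.287 < 2.421 ≤ a1+…+a3=3.987 → R3 fires; B=4 C=7 E=10
Draw 5: a1=0.830, a2=0.540, a3=3.000, a4=3.164, a0=7.534; τ=−ln(0.9226)/7.534=0.011 → t=0.388; u2·a0=0.9211·7.534=6.940; a1+…+a3=4.370 < 6.940 ≤ a1+…+a4=7.534 → R4 fires; B=4 C=6 E=11
Draw 6: a1=0.913, a2=0.540, a3=3.300, a4=2.712, a0=7.465; τ=−ln(0.8896)/7.465=0.016 → t=0.404; u2·a0=0.6232·7.465=4.652; a1+a2=1.453 < 4.652 ≤ a1+…+a3=4.753 → R3 fires; B=4 C=6 E=12
Draw 7: a1=0.996, a2=0.540, a3=3.600, a4=2.712, a0=7.848; τ=−ln(0.6663)/7.848=0.052 → t=0.455 > T=0.43: stop.
Read off B at T=0.43: 4

B at T = 4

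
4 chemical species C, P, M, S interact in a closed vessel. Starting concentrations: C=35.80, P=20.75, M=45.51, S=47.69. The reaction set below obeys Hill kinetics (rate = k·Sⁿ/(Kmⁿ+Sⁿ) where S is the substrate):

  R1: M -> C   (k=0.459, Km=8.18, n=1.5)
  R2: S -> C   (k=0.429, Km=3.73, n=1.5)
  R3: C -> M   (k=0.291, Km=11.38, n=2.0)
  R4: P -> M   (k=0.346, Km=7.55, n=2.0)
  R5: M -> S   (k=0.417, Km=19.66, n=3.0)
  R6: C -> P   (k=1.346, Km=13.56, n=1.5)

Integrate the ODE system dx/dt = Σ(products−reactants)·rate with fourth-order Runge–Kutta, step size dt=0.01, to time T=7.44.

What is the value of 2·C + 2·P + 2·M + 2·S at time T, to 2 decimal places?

Value at T = 299.50

Check how each reaction changes W = 2·C + 2·P + 2·M + 2·S (weight of products minus weight of reactants):
R1: M -> C: (2·1) − (2·1) = 2 − 2 = 0
R2: S -> C: (2·1) − (2·1) = 2 − 2 = 0
R3: C -> M: (2·1) − (2·1) = 2 − 2 = 0
R4: P -> M: (2·1) − (2·1) = 2 − 2 = 0
R5: M -> S: (2·1) − (2·1) = 2 − 2 = 0
R6: C -> P: (2·1) − (2·1) = 2 − 2 = 0
Every reaction leaves W unchanged, so W is conserved and no simulation is needed: W(T) = W(0) = 2·35.80 + 2·20.75 + 2·45.51 + 2·47.69 = 299.50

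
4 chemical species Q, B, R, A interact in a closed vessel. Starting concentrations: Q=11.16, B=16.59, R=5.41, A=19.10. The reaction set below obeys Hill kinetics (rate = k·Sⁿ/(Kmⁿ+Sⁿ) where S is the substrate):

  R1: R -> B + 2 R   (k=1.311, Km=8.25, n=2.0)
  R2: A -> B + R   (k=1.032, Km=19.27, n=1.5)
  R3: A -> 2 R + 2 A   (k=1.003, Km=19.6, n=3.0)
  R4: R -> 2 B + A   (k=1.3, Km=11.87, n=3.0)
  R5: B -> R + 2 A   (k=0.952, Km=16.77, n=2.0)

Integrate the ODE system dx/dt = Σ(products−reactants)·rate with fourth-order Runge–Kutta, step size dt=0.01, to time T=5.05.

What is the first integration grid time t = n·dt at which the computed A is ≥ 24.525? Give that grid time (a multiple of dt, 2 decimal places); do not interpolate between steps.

RK4 with dt=0.01: 505 steps to T=5.05. Trajectory (selected grid times):
t=0.00: Q=11.16 B=16.59 R=5.41 A=19.10
t=0.56: Q=11.16 B=17.04 R=6.69 A=19.71
t=1.12: Q=11.16 B=17.67 R=8.03 A=20.39
t=1.68: Q=11.16 B=18.49 R=9.41 A=21.17
t=2.24: Q=11.16 B=19.50 R=10.83 A=22.05
t=2.81: Q=11.16 B=20.71 R=12.31 A=23.07
t=3.37: Q=11.16 B=22.07 R=13.79 A=24.16
t=3.54: Q=11.16 B=22.51 R=14.25 A=24.52
t=3.55: Q=11.16 B=22.54 R=14.28 A=24.54
t=3.93: Q=11.16 B=23.56 R=15.32 A=25.36
t=4.49: Q=11.16 B=25.18 R=16.88 A=26.64
t=5.05: Q=11.16 B=26.88 R=18.48 A=28.00
A(3.54)=24.518 < 24.525 but A(3.55)=24.539 ≥ 24.525, so the first grid time is t=3.55.

Threshold first reached at t = 3.55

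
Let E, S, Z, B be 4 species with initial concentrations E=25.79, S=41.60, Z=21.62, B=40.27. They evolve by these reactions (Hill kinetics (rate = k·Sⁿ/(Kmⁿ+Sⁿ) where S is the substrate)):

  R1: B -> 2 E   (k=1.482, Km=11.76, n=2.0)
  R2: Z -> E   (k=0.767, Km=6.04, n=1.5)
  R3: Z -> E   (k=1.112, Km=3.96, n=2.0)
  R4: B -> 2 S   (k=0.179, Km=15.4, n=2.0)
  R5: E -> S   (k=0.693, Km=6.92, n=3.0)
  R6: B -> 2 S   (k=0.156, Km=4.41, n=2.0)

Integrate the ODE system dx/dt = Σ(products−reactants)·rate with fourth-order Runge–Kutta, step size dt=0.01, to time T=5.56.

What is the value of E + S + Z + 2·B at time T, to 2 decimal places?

Value at T = 169.55

Check how each reaction changes W = E + S + Z + 2·B (weight of products minus weight of reactants):
R1: B -> 2 E: (1·2) − (2·1) = 2 − 2 = 0
R2: Z -> E: (1·1) − (1·1) = 1 − 1 = 0
R3: Z -> E: (1·1) − (1·1) = 1 − 1 = 0
R4: B -> 2 S: (1·2) − (2·1) = 2 − 2 = 0
R5: E -> S: (1·1) − (1·1) = 1 − 1 = 0
R6: B -> 2 S: (1·2) − (2·1) = 2 − 2 = 0
Every reaction leaves W unchanged, so W is conserved and no simulation is needed: W(T) = W(0) = 25.79 + 41.60 + 21.62 + 2·40.27 = 169.55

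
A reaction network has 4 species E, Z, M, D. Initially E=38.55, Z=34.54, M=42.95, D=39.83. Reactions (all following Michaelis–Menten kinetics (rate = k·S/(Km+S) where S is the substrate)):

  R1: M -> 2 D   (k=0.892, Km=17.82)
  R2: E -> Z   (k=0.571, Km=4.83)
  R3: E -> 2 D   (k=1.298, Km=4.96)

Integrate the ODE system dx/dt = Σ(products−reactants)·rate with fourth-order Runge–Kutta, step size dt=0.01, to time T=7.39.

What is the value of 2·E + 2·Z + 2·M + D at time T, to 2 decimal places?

Check how each reaction changes W = 2·E + 2·Z + 2·M + D (weight of products minus weight of reactants):
R1: M -> 2 D: (1·2) − (2·1) = 2 − 2 = 0
R2: E -> Z: (2·1) − (2·1) = 2 − 2 = 0
R3: E -> 2 D: (1·2) − (2·1) = 2 − 2 = 0
Every reaction leaves W unchanged, so W is conserved and no simulation is needed: W(T) = W(0) = 2·38.55 + 2·34.54 + 2·42.95 + 39.83 = 271.91

Value at T = 271.91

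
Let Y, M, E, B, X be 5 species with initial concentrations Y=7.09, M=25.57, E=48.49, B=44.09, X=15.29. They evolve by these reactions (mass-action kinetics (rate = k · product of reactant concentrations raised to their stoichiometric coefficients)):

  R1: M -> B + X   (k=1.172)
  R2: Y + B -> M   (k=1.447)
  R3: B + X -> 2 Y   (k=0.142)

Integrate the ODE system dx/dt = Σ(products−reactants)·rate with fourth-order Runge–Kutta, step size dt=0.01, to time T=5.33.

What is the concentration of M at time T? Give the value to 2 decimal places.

RK4 with dt=0.01: 533 steps to T=5.33. Trajectory (selected grid times):
t=0.00: Y=7.09 M=25.57 E=48.49 B=44.09 X=15.29
t=0.59: Y=4.03 M=41.97 E=48.49 B=6.90 X=22.74
t=1.18: Y=6.57 M=34.86 E=48.49 B=2.95 X=38.36
t=1.78: Y=8.80 M=27.66 E=48.49 B=1.68 X=51.81
t=2.37: Y=10.56 M=21.79 E=48.49 B=1.09 X=62.38
t=2.96: Y=11.95 M=17.09 E=48.49 B=0.75 X=70.72
t=3.55: Y=13.05 M=13.38 E=48.49 B=0.53 X=77.27
t=4.15: Y=13.92 M=10.41 E=48.49 B=0.39 X=82.48
t=4.74: Y=14.59 M=8.13 E=48.49 B=0.29 X=86.48
t=5.33: Y=15.11 M=6.34 E=48.49 B=0.22 X=89.60
Read off M at T=5.33: 6.34

M at T = 6.34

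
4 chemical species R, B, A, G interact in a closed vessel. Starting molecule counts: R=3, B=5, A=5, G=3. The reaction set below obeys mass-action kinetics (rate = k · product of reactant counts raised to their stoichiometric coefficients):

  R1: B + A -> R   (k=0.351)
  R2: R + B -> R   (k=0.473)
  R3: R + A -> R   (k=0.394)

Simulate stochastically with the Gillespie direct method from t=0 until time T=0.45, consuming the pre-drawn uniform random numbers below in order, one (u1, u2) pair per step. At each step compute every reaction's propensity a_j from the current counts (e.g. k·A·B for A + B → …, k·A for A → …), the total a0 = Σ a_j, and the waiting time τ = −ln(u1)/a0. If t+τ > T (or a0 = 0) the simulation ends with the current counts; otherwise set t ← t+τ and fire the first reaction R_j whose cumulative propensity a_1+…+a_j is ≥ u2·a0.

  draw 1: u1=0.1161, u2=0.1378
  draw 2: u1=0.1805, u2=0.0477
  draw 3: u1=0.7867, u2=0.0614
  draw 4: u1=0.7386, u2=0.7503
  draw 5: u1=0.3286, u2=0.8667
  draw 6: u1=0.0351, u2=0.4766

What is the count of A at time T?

t=0.000: R=3 B=5 A=5 G=3
Draw 1: a1=8.775, a2=7.095, a3=5.910, a0=21.780; τ=−ln(0.1161)/21.780=0.099 → t=0.099; u2·a0=0.1378·21.780=3.001 ≤ a1=8.775 → R1 fires; R=4 B=4 A=4 G=3
Draw 2: a1=5.616, a2=7.568, a3=6.304, a0=19.488; τ=−ln(0.1805)/19.488=0.088 → t=0.187; u2·a0=0.0477·19.488=0.930 ≤ a1=5.616 → R1 fires; R=5 B=3 A=3 G=3
Draw 3: a1=3.159, a2=7.095, a3=5.910, a0=16.164; τ=−ln(0.7867)/16.164=0.015 → t=0.202; u2·a0=0.0614·16.164=0.992 ≤ a1=3.159 → R1 fires; R=6 B=2 A=2 G=3
Draw 4: a1=1.404, a2=5.676, a3=4.728, a0=11.808; τ=−ln(0.7386)/11.808=0.026 → t=0.227; u2·a0=0.7503·11.808=8.860; a1+a2=7.080 < 8.860 ≤ a1+…+a3=11.808 → R3 fires; R=6 B=2 A=1 G=3
Draw 5: a1=0.702, a2=5.676, a3=2.364, a0=8.742; τ=−ln(0.3286)/8.742=0.127 → t=0.355; u2·a0=0.8667·8.742=7.577; a1+a2=6.378 < 7.577 ≤ a1+…+a3=8.742 → R3 fires; R=6 B=2 A=0 G=3
Draw 6: a1=0.000, a2=5.676, a3=0.000, a0=5.676; τ=−ln(0.0351)/5.676=0.590 → t=0.945 > T=0.45: stop.
Read off A at T=0.45: 0

A at T = 0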